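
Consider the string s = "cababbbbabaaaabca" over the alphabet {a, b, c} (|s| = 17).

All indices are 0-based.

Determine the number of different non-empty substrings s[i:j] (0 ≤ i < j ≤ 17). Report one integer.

125

rank→(start, suffix):
  0 → (16, 'a')
  1 → (10, 'aaaabca')
  2 → (11, 'aaabca')
  3 → (12, 'aabca')
  4 → (8, 'abaaaabca')
  5 → (1, 'ababbbbabaaaabca')
  6 → (3, 'abbbbabaaaabca')
  7 → (13, 'abca')
  8 → (9, 'baaaabca')
  9 → (7, 'babaaaabca')
  10 → (2, 'babbbbabaaaabca')
  11 → (6, 'bbabaaaabca')
  12 → (5, 'bbbabaaaabca')
  13 → (4, 'bbbbabaaaabca')
  14 → (14, 'bca')
  15 → (15, 'ca')
  16 → (0, 'cababbbbabaaaabca')

SA = [16, 10, 11, 12, 8, 1, 3, 13, 9, 7, 2, 6, 5, 4, 14, 15, 0]
i: (SA[i-1],SA[i]) lcp shared
  1: (16,10) 1 'a'
  2: (10,11) 3 'aaa'
  3: (11,12) 2 'aa'
  4: (12,8) 1 'a'
  5: (8,1) 3 'aba'
  6: (1,3) 2 'ab'
  7: (3,13) 2 'ab'
  8: (13,9) 0 ''
  9: (9,7) 2 'ba'
  10: (7,2) 3 'bab'
  11: (2,6) 1 'b'
  12: (6,5) 2 'bb'
  13: (5,4) 3 'bbb'
  14: (4,14) 1 'b'
  15: (14,15) 0 ''
  16: (15,0) 2 'ca'

n(n+1)/2 = 17·18/2 = 153
Σ LCP = 0 + 1 + 3 + 2 + 1 + 3 + 2 + 2 + 0 + 2 + 3 + 1 + 2 + 3 + 1 + 0 + 2 = 28
distinct = 153 − 28 = 125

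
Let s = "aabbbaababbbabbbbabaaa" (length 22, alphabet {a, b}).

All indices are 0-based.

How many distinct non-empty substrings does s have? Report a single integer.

195

rank | idx | suffix
   0 |  21 | a
   1 |  20 | aa
   2 |  19 | aaa
   3 |   5 | aababbbabbbbabaaa
   4 |   0 | aabbbaababbbabbbbabaaa
   5 |  17 | abaaa
   6 |   6 | ababbbabbbbabaaa
   7 |   1 | abbbaababbbabbbbabaaa
   8 |   8 | abbbabbbbabaaa
   9 |  12 | abbbbabaaa
  10 |  18 | baaa
  11 |   4 | baababbbabbbbabaaa
  12 |  16 | babaaa
  13 |   7 | babbbabbbbabaaa
  14 |  11 | babbbbabaaa
  15 |   3 | bbaababbbabbbbabaaa
  16 |  15 | bbabaaa
  17 |  10 | bbabbbbabaaa
  18 |   2 | bbbaababbbabbbbabaaa
  19 |  14 | bbbabaaa
  20 |   9 | bbbabbbbabaaa
  21 |  13 | bbbbabaaa

SA = [21, 20, 19, 5, 0, 17, 6, 1, 8, 12, 18, 4, 16, 7, 11, 3, 15, 10, 2, 14, 9, 13]
rank  pair      lcp
   1  s[21:],s[20:]  1  'a'
   2  s[20:],s[19:]  2  'aa'
   3  s[19:],s[5:]  2  'aa'
   4  s[5:],s[0:]  3  'aab'
   5  s[0:],s[17:]  1  'a'
   6  s[17:],s[6:]  3  'aba'
   7  s[6:],s[1:]  2  'ab'
   8  s[1:],s[8:]  5  'abbba'
   9  s[8:],s[12:]  4  'abbb'
  10  s[12:],s[18:]  0  ''
  11  s[18:],s[4:]  3  'baa'
  12  s[4:],s[16:]  2  'ba'
  13  s[16:],s[7:]  3  'bab'
  14  s[7:],s[11:]  5  'babbb'
  15  s[11:],s[3:]  1  'b'
  16  s[3:],s[15:]  3  'bba'
  17  s[15:],s[10:]  4  'bbab'
  18  s[10:],s[2:]  2  'bb'
  19  s[2:],s[14:]  4  'bbba'
  20  s[14:],s[9:]  5  'bbbab'
  21  s[9:],s[13:]  3  'bbb'

n(n+1)/2 = 22·23/2 = 253
Σ LCP = 0 + 1 + 2 + 2 + 3 + 1 + 3 + 2 + 5 + 4 + 0 + 3 + 2 + 3 + 5 + 1 + 3 + 4 + 2 + 4 + 5 + 3 = 58
distinct = 253 − 58 = 195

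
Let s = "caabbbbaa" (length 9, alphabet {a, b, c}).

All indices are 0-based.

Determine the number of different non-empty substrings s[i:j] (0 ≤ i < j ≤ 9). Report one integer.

35

sorted suffixes:
  #0 SA[0]=8  'a'
  #1 SA[1]=7  'aa'
  #2 SA[2]=1  'aabbbbaa'
  #3 SA[3]=2  'abbbbaa'
  #4 SA[4]=6  'baa'
  #5 SA[5]=5  'bbaa'
  #6 SA[6]=4  'bbbaa'
  #7 SA[7]=3  'bbbbaa'
  #8 SA[8]=0  'caabbbbaa'

SA = [8, 7, 1, 2, 6, 5, 4, 3, 0]
[i] adj suffixes → lcp
  [1] 8/7 → 1 ('a')
  [2] 7/1 → 2 ('aa')
  [3] 1/2 → 1 ('a')
  [4] 2/6 → 0 ('')
  [5] 6/5 → 1 ('b')
  [6] 5/4 → 2 ('bb')
  [7] 4/3 → 3 ('bbb')
  [8] 3/0 → 0 ('')

n(n+1)/2 = 9·10/2 = 45
Σ LCP = 0 + 1 + 2 + 1 + 0 + 1 + 2 + 3 + 0 = 10
distinct = 45 − 10 = 35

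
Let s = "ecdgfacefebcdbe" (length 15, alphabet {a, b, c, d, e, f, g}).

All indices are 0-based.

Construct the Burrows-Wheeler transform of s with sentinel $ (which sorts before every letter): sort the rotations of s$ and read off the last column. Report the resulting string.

rank  rotation          last
    0  $ecdgfacefebcdbe  e
    1  acefebcdbe$ecdgf  f
    2  bcdbe$ecdgfacefe  e
    3  be$ecdgfacefebcd  d
    4  cdbe$ecdgfacefeb  b
    5  cdgfacefebcdbe$e  e
    6  cefebcdbe$ecdgfa  a
    7  dbe$ecdgfacefebc  c
    8  dgfacefebcdbe$ec  c
    9  e$ecdgfacefebcdb  b
   10  ebcdbe$ecdgfacef  f
   11  ecdgfacefebcdbe$  $
   12  efebcdbe$ecdgfac  c
   13  facefebcdbe$ecdg  g
   14  febcdbe$ecdgface  e
   15  gfacefebcdbe$ecd  d

efedbeaccbf$cged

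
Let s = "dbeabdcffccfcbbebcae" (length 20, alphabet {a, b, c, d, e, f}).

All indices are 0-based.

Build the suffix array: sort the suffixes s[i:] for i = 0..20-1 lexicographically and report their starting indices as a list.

rank | idx | suffix
   0 |   3 | abdcffccfcbbebcae
   1 |  18 | ae
   2 |  13 | bbebcae
   3 |  16 | bcae
   4 |   4 | bdcffccfcbbebcae
   5 |   1 | beabdcffccfcbbebcae
   6 |  14 | bebcae
   7 |  17 | cae
   8 |  12 | cbbebcae
   9 |   9 | ccfcbbebcae
  10 |  10 | cfcbbebcae
  11 |   6 | cffccfcbbebcae
  12 |   0 | dbeabdcffccfcbbebcae
  13 |   5 | dcffccfcbbebcae
  14 |  19 | e
  15 |   2 | eabdcffccfcbbebcae
  16 |  15 | ebcae
  17 |  11 | fcbbebcae
  18 |   8 | fccfcbbebcae
  19 |   7 | ffccfcbbebcae

[3, 18, 13, 16, 4, 1, 14, 17, 12, 9, 10, 6, 0, 5, 19, 2, 15, 11, 8, 7]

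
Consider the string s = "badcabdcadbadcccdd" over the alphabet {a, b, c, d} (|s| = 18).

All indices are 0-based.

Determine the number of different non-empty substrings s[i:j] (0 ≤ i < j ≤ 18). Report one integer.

rank | idx | suffix
   0 |   4 | abdcadbadcccdd
   1 |   8 | adbadcccdd
   2 |   1 | adcabdcadbadcccdd
   3 |  11 | adcccdd
   4 |   0 | badcabdcadbadcccdd
   5 |  10 | badcccdd
   6 |   5 | bdcadbadcccdd
   7 |   3 | cabdcadbadcccdd
   8 |   7 | cadbadcccdd
   9 |  13 | cccdd
  10 |  14 | ccdd
  11 |  15 | cdd
  12 |  17 | d
  13 |   9 | dbadcccdd
  14 |   2 | dcabdcadbadcccdd
  15 |   6 | dcadbadcccdd
  16 |  12 | dcccdd
  17 |  16 | dd

SA = [4, 8, 1, 11, 0, 10, 5, 3, 7, 13, 14, 15, 17, 9, 2, 6, 12, 16]
[i] adj suffixes → lcp
  [1] 4/8 → 1 ('a')
  [2] 8/1 → 2 ('ad')
  [3] 1/11 → 3 ('adc')
  [4] 11/0 → 0 ('')
  [5] 0/10 → 4 ('badc')
  [6] 10/5 → 1 ('b')
  [7] 5/3 → 0 ('')
  [8] 3/7 → 2 ('ca')
  [9] 7/13 → 1 ('c')
  [10] 13/14 → 2 ('cc')
  [11] 14/15 → 1 ('c')
  [12] 15/17 → 0 ('')
  [13] 17/9 → 1 ('d')
  [14] 9/2 → 1 ('d')
  [15] 2/6 → 3 ('dca')
  [16] 6/12 → 2 ('dc')
  [17] 12/16 → 1 ('d')

n(n+1)/2 = 18·19/2 = 171
Σ LCP = 0 + 1 + 2 + 3 + 0 + 4 + 1 + 0 + 2 + 1 + 2 + 1 + 0 + 1 + 1 + 3 + 2 + 1 = 25
distinct = 171 − 25 = 146

146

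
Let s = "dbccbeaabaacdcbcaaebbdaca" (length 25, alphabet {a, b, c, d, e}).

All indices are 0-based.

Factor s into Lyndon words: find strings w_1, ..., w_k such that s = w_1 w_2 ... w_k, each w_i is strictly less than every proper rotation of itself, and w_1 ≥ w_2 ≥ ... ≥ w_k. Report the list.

emit factor 1: 'd' (i=0, period=1)
emit factor 2: 'bccbe' (i=1, period=5)
emit factor 3: 'aabaacdcbcaaebbdac' (i=6, period=18)
emit factor 4: 'a' (i=24, period=1)

["d", "bccbe", "aabaacdcbcaaebbdac", "a"]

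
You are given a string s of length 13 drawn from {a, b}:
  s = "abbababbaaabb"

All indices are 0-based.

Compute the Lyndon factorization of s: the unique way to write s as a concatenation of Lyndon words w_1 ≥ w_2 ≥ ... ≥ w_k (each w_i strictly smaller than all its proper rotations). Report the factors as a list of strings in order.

["abb", "ababb", "aaabb"]

emit factor 1: 'abb' (i=0, period=3)
emit factor 2: 'ababb' (i=3, period=5)
emit factor 3: 'aaabb' (i=8, period=5)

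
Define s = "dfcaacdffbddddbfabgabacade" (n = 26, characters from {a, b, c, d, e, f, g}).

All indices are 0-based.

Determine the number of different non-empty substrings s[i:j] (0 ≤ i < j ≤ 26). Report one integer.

325

rank→(start, suffix):
  0 → (3, 'aacdffbddddbfabgabacade')
  1 → (19, 'abacade')
  2 → (16, 'abgabacade')
  3 → (21, 'acade')
  4 → (4, 'acdffbddddbfabgabacade')
  5 → (23, 'ade')
  6 → (20, 'bacade')
  7 → (9, 'bddddbfabgabacade')
  8 → (14, 'bfabgabacade')
  9 → (17, 'bgabacade')
  10 → (2, 'caacdffbddddbfabgabacade')
  11 → (22, 'cade')
  12 → (5, 'cdffbddddbfabgabacade')
  13 → (13, 'dbfabgabacade')
  14 → (12, 'ddbfabgabacade')
  15 → (11, 'dddbfabgabacade')
  16 → (10, 'ddddbfabgabacade')
  17 → (24, 'de')
  18 → (0, 'dfcaacdffbddddbfabgabacade')
  19 → (6, 'dffbddddbfabgabacade')
  20 → (25, 'e')
  21 → (15, 'fabgabacade')
  22 → (8, 'fbddddbfabgabacade')
  23 → (1, 'fcaacdffbddddbfabgabacade')
  24 → (7, 'ffbddddbfabgabacade')
  25 → (18, 'gabacade')

SA = [3, 19, 16, 21, 4, 23, 20, 9, 14, 17, 2, 22, 5, 13, 12, 11, 10, 24, 0, 6, 25, 15, 8, 1, 7, 18]
rank  pair      lcp
   1  s[3:],s[19:]  1  'a'
   2  s[19:],s[16:]  2  'ab'
   3  s[16:],s[21:]  1  'a'
   4  s[21:],s[4:]  2  'ac'
   5  s[4:],s[23:]  1  'a'
   6  s[23:],s[20:]  0  ''
   7  s[20:],s[9:]  1  'b'
   8  s[9:],s[14:]  1  'b'
   9  s[14:],s[17:]  1  'b'
  10  s[17:],s[2:]  0  ''
  11  s[2:],s[22:]  2  'ca'
  12  s[22:],s[5:]  1  'c'
  13  s[5:],s[13:]  0  ''
  14  s[13:],s[12:]  1  'd'
  15  s[12:],s[11:]  2  'dd'
  16  s[11:],s[10:]  3  'ddd'
  17  s[10:],s[24:]  1  'd'
  18  s[24:],s[0:]  1  'd'
  19  s[0:],s[6:]  2  'df'
  20  s[6:],s[25:]  0  ''
  21  s[25:],s[15:]  0  ''
  22  s[15:],s[8:]  1  'f'
  23  s[8:],s[1:]  1  'f'
  24  s[1:],s[7:]  1  'f'
  25  s[7:],s[18:]  0  ''

n(n+1)/2 = 26·27/2 = 351
Σ LCP = 0 + 1 + 2 + 1 + 2 + 1 + 0 + 1 + 1 + 1 + 0 + 2 + 1 + 0 + 1 + 2 + 3 + 1 + 1 + 2 + 0 + 0 + 1 + 1 + 1 + 0 = 26
distinct = 351 − 26 = 325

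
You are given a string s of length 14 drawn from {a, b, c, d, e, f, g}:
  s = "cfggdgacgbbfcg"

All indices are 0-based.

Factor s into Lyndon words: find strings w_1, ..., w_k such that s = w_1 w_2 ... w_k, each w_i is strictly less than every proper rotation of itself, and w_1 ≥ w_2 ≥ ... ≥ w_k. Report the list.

emit factor 1: 'cfggdg' (i=0, period=6)
emit factor 2: 'acgbbfcg' (i=6, period=8)

["cfggdg", "acgbbfcg"]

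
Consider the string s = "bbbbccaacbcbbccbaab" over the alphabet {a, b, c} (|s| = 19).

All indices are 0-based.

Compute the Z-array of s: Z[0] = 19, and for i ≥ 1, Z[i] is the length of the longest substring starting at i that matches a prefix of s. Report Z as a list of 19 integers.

[19, 3, 2, 1, 0, 0, 0, 0, 0, 1, 0, 2, 1, 0, 0, 1, 0, 0, 1]

Z[0]=19
i=1: fresh scan; Z[1]=3 scan→box=[1,4)
i=2: min(r-i=2, Z[1]=3)=2; Z[2]=2
i=3: min(r-i=1, Z[2]=2)=1; Z[3]=1
i=4: fresh scan; Z[4]=0
i=5: fresh scan; Z[5]=0
i=6: fresh scan; Z[6]=0
i=7: fresh scan; Z[7]=0
i=8: fresh scan; Z[8]=0
i=9: fresh scan; Z[9]=1 scan→box=[9,10)
i=10: fresh scan; Z[10]=0
i=11: fresh scan; Z[11]=2 scan→box=[11,13)
i=12: min(r-i=1, Z[1]=3)=1; Z[12]=1
i=13: fresh scan; Z[13]=0
i=14: fresh scan; Z[14]=0
i=15: fresh scan; Z[15]=1 scan→box=[15,16)
i=16: fresh scan; Z[16]=0
i=17: fresh scan; Z[17]=0
i=18: fresh scan; Z[18]=1 scan→box=[18,19)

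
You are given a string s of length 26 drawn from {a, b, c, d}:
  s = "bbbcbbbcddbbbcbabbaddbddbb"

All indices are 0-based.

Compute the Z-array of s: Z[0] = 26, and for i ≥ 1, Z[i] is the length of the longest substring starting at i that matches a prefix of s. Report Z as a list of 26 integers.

Z[0]=26
i=1: i≥r, start 0; Z[1]=2 extend→box=[1,3)
i=2: min(r-i=1, Z[1]=2)=1; Z[2]=1
i=3: i≥r, start 0; Z[3]=0
i=4: i≥r, start 0; Z[4]=4 extend→box=[4,8)
i=5: min(r-i=3, Z[1]=2)=2; Z[5]=2
i=6: min(r-i=2, Z[2]=1)=1; Z[6]=1
i=7: min(r-i=1, Z[3]=0)=0; Z[7]=0
i=8: i≥r, start 0; Z[8]=0
i=9: i≥r, start 0; Z[9]=0
i=10: i≥r, start 0; Z[10]=5 extend→box=[10,15)
i=11: min(r-i=4, Z[1]=2)=2; Z[11]=2
i=12: min(r-i=3, Z[2]=1)=1; Z[12]=1
i=13: min(r-i=2, Z[3]=0)=0; Z[13]=0
i=14: min(r-i=1, Z[4]=4)=1; Z[14]=1
i=15: i≥r, start 0; Z[15]=0
i=16: i≥r, start 0; Z[16]=2 extend→box=[16,18)
i=17: min(r-i=1, Z[1]=2)=1; Z[17]=1
i=18: i≥r, start 0; Z[18]=0
i=19: i≥r, start 0; Z[19]=0
i=20: i≥r, start 0; Z[20]=0
i=21: i≥r, start 0; Z[21]=1 extend→box=[21,22)
i=22: i≥r, start 0; Z[22]=0
i=23: i≥r, start 0; Z[23]=0
i=24: i≥r, start 0; Z[24]=2 extend→box=[24,26)
i=25: min(r-i=1, Z[1]=2)=1; Z[25]=1

[26, 2, 1, 0, 4, 2, 1, 0, 0, 0, 5, 2, 1, 0, 1, 0, 2, 1, 0, 0, 0, 1, 0, 0, 2, 1]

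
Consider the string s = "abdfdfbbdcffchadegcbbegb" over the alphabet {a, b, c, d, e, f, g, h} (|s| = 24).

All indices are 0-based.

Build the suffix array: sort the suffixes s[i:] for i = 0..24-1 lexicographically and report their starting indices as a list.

[0, 14, 23, 6, 19, 7, 1, 20, 18, 9, 12, 8, 15, 4, 2, 21, 16, 5, 11, 3, 10, 22, 17, 13]

sorted suffixes:
  #0 SA[0]=0  'abdfdfbbdcffchadegcbbegb'
  #1 SA[1]=14  'adegcbbegb'
  #2 SA[2]=23  'b'
  #3 SA[3]=6  'bbdcffchadegcbbegb'
  #4 SA[4]=19  'bbegb'
  #5 SA[5]=7  'bdcffchadegcbbegb'
  #6 SA[6]=1  'bdfdfbbdcffchadegcbbegb'
  #7 SA[7]=20  'begb'
  #8 SA[8]=18  'cbbegb'
  #9 SA[9]=9  'cffchadegcbbegb'
  #10 SA[10]=12  'chadegcbbegb'
  #11 SA[11]=8  'dcffchadegcbbegb'
  #12 SA[12]=15  'degcbbegb'
  #13 SA[13]=4  'dfbbdcffchadegcbbegb'
  #14 SA[14]=2  'dfdfbbdcffchadegcbbegb'
  #15 SA[15]=21  'egb'
  #16 SA[16]=16  'egcbbegb'
  #17 SA[17]=5  'fbbdcffchadegcbbegb'
  #18 SA[18]=11  'fchadegcbbegb'
  #19 SA[19]=3  'fdfbbdcffchadegcbbegb'
  #20 SA[20]=10  'ffchadegcbbegb'
  #21 SA[21]=22  'gb'
  #22 SA[22]=17  'gcbbegb'
  #23 SA[23]=13  'hadegcbbegb'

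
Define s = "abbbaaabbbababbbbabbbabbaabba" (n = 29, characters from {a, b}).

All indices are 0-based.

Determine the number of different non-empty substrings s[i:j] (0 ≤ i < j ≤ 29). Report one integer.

sorted suffixes:
  #0 SA[0]=28  'a'
  #1 SA[1]=4  'aaabbbababbbbabbbabbaabba'
  #2 SA[2]=24  'aabba'
  #3 SA[3]=5  'aabbbababbbbabbbabbaabba'
  #4 SA[4]=10  'ababbbbabbbabbaabba'
  #5 SA[5]=25  'abba'
  #6 SA[6]=21  'abbaabba'
  #7 SA[7]=0  'abbbaaabbbababbbbabbbabbaabba'
  #8 SA[8]=6  'abbbababbbbabbbabbaabba'
  #9 SA[9]=17  'abbbabbaabba'
  #10 SA[10]=12  'abbbbabbbabbaabba'
  #11 SA[11]=27  'ba'
  #12 SA[12]=3  'baaabbbababbbbabbbabbaabba'
  #13 SA[13]=23  'baabba'
  #14 SA[14]=9  'bababbbbabbbabbaabba'
  #15 SA[15]=20  'babbaabba'
  #16 SA[16]=16  'babbbabbaabba'
  #17 SA[17]=11  'babbbbabbbabbaabba'
  #18 SA[18]=26  'bba'
  #19 SA[19]=2  'bbaaabbbababbbbabbbabbaabba'
  #20 SA[20]=22  'bbaabba'
  #21 SA[21]=8  'bbababbbbabbbabbaabba'
  #22 SA[22]=19  'bbabbaabba'
  #23 SA[23]=15  'bbabbbabbaabba'
  #24 SA[24]=1  'bbbaaabbbababbbbabbbabbaabba'
  #25 SA[25]=7  'bbbababbbbabbbabbaabba'
  #26 SA[26]=18  'bbbabbaabba'
  #27 SA[27]=14  'bbbabbbabbaabba'
  #28 SA[28]=13  'bbbbabbbabbaabba'

SA = [28, 4, 24, 5, 10, 25, 21, 0, 6, 17, 12, 27, 3, 23, 9, 20, 16, 11, 26, 2, 22, 8, 19, 15, 1, 7, 18, 14, 13]
[i] adj suffixes → lcp
  [1] 28/4 → 1 ('a')
  [2] 4/24 → 2 ('aa')
  [3] 24/5 → 4 ('aabb')
  [4] 5/10 → 1 ('a')
  [5] 10/25 → 2 ('ab')
  [6] 25/21 → 4 ('abba')
  [7] 21/0 → 3 ('abb')
  [8] 0/6 → 5 ('abbba')
  [9] 6/17 → 6 ('abbbab')
  [10] 17/12 → 4 ('abbb')
  [11] 12/27 → 0 ('')
  [12] 27/3 → 2 ('ba')
  [13] 3/23 → 3 ('baa')
  [14] 23/9 → 2 ('ba')
  [15] 9/20 → 3 ('bab')
  [16] 20/16 → 4 ('babb')
  [17] 16/11 → 5 ('babbb')
  [18] 11/26 → 1 ('b')
  [19] 26/2 → 3 ('bba')
  [20] 2/22 → 4 ('bbaa')
  [21] 22/8 → 3 ('bba')
  [22] 8/19 → 4 ('bbab')
  [23] 19/15 → 5 ('bbabb')
  [24] 15/1 → 2 ('bb')
  [25] 1/7 → 4 ('bbba')
  [26] 7/18 → 5 ('bbbab')
  [27] 18/14 → 6 ('bbbabb')
  [28] 14/13 → 3 ('bbb')

n(n+1)/2 = 29·30/2 = 435
Σ LCP = 0 + 1 + 2 + 4 + 1 + 2 + 4 + 3 + 5 + 6 + 4 + 0 + 2 + 3 + 2 + 3 + 4 + 5 + 1 + 3 + 4 + 3 + 4 + 5 + 2 + 4 + 5 + 6 + 3 = 91
distinct = 435 − 91 = 344

344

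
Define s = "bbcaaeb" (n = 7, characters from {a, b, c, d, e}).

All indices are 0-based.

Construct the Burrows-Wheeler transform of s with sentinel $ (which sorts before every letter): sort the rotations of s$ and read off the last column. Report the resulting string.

bcae$bba

rank  rotation  last
    0  $bbcaaeb  b
    1  aaeb$bbc  c
    2  aeb$bbca  a
    3  b$bbcaae  e
    4  bbcaaeb$  $
    5  bcaaeb$b  b
    6  caaeb$bb  b
    7  eb$bbcaa  a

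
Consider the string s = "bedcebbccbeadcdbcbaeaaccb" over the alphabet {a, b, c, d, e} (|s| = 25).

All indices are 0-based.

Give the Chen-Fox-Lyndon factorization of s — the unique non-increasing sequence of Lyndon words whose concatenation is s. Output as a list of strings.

emit factor 1: 'bedce' (i=0, period=5)
emit factor 2: 'bbccbe' (i=5, period=6)
emit factor 3: 'adcdbcbae' (i=11, period=9)
emit factor 4: 'aaccb' (i=20, period=5)

["bedce", "bbccbe", "adcdbcbae", "aaccb"]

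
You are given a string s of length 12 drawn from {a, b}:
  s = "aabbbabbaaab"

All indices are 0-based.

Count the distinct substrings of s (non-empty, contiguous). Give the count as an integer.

58

rank | idx | suffix
   0 |   8 | aaab
   1 |   9 | aab
   2 |   0 | aabbbabbaaab
   3 |  10 | ab
   4 |   5 | abbaaab
   5 |   1 | abbbabbaaab
   6 |  11 | b
   7 |   7 | baaab
   8 |   4 | babbaaab
   9 |   6 | bbaaab
  10 |   3 | bbabbaaab
  11 |   2 | bbbabbaaab

SA = [8, 9, 0, 10, 5, 1, 11, 7, 4, 6, 3, 2]
rank  pair      lcp
   1  s[8:],s[9:]  2  'aa'
   2  s[9:],s[0:]  3  'aab'
   3  s[0:],s[10:]  1  'a'
   4  s[10:],s[5:]  2  'ab'
   5  s[5:],s[1:]  3  'abb'
   6  s[1:],s[11:]  0  ''
   7  s[11:],s[7:]  1  'b'
   8  s[7:],s[4:]  2  'ba'
   9  s[4:],s[6:]  1  'b'
  10  s[6:],s[3:]  3  'bba'
  11  s[3:],s[2:]  2  'bb'

n(n+1)/2 = 12·13/2 = 78
Σ LCP = 0 + 2 + 3 + 1 + 2 + 3 + 0 + 1 + 2 + 1 + 3 + 2 = 20
distinct = 78 − 20 = 58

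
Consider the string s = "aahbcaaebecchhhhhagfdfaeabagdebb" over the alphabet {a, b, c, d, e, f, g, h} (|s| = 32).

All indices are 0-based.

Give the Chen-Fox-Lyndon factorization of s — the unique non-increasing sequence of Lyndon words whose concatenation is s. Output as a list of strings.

emit factor 1: 'aahbc' (i=0, period=5)
emit factor 2: 'aaebecchhhhhagfdfaeabagdebb' (i=5, period=27)

["aahbc", "aaebecchhhhhagfdfaeabagdebb"]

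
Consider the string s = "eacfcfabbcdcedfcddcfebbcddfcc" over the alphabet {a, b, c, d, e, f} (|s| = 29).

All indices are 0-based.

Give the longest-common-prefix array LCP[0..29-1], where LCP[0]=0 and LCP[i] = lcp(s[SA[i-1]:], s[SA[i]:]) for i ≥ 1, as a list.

sorted suffixes:
  #0 SA[0]=6  'abbcdcedfcddcfebbcddfcc'
  #1 SA[1]=1  'acfcfabbcdcedfcddcfebbcddfcc'
  #2 SA[2]=7  'bbcdcedfcddcfebbcddfcc'
  #3 SA[3]=21  'bbcddfcc'
  #4 SA[4]=8  'bcdcedfcddcfebbcddfcc'
  #5 SA[5]=22  'bcddfcc'
  #6 SA[6]=28  'c'
  #7 SA[7]=27  'cc'
  #8 SA[8]=9  'cdcedfcddcfebbcddfcc'
  #9 SA[9]=15  'cddcfebbcddfcc'
  #10 SA[10]=23  'cddfcc'
  #11 SA[11]=11  'cedfcddcfebbcddfcc'
  #12 SA[12]=4  'cfabbcdcedfcddcfebbcddfcc'
  #13 SA[13]=2  'cfcfabbcdcedfcddcfebbcddfcc'
  #14 SA[14]=18  'cfebbcddfcc'
  #15 SA[15]=10  'dcedfcddcfebbcddfcc'
  #16 SA[16]=17  'dcfebbcddfcc'
  #17 SA[17]=16  'ddcfebbcddfcc'
  #18 SA[18]=24  'ddfcc'
  #19 SA[19]=25  'dfcc'
  #20 SA[20]=13  'dfcddcfebbcddfcc'
  #21 SA[21]=0  'eacfcfabbcdcedfcddcfebbcddfcc'
  #22 SA[22]=20  'ebbcddfcc'
  #23 SA[23]=12  'edfcddcfebbcddfcc'
  #24 SA[24]=5  'fabbcdcedfcddcfebbcddfcc'
  #25 SA[25]=26  'fcc'
  #26 SA[26]=14  'fcddcfebbcddfcc'
  #27 SA[27]=3  'fcfabbcdcedfcddcfebbcddfcc'
  #28 SA[28]=19  'febbcddfcc'

SA = [6, 1, 7, 21, 8, 22, 28, 27, 9, 15, 23, 11, 4, 2, 18, 10, 17, 16, 24, 25, 13, 0, 20, 12, 5, 26, 14, 3, 19]
rank  pair      lcp
   1  s[6:],s[1:]  1  'a'
   2  s[1:],s[7:]  0  ''
   3  s[7:],s[21:]  4  'bbcd'
   4  s[21:],s[8:]  1  'b'
   5  s[8:],s[22:]  3  'bcd'
   6  s[22:],s[28:]  0  ''
   7  s[28:],s[27:]  1  'c'
   8  s[27:],s[9:]  1  'c'
   9  s[9:],s[15:]  2  'cd'
  10  s[15:],s[23:]  3  'cdd'
  11  s[23:],s[11:]  1  'c'
  12  s[11:],s[4:]  1  'c'
  13  s[4:],s[2:]  2  'cf'
  14  s[2:],s[18:]  2  'cf'
  15  s[18:],s[10:]  0  ''
  16  s[10:],s[17:]  2  'dc'
  17  s[17:],s[16:]  1  'd'
  18  s[16:],s[24:]  2  'dd'
  19  s[24:],s[25:]  1  'd'
  20  s[25:],s[13:]  3  'dfc'
  21  s[13:],s[0:]  0  ''
  22  s[0:],s[20:]  1  'e'
  23  s[20:],s[12:]  1  'e'
  24  s[12:],s[5:]  0  ''
  25  s[5:],s[26:]  1  'f'
  26  s[26:],s[14:]  2  'fc'
  27  s[14:],s[3:]  2  'fc'
  28  s[3:],s[19:]  1  'f'

[0, 1, 0, 4, 1, 3, 0, 1, 1, 2, 3, 1, 1, 2, 2, 0, 2, 1, 2, 1, 3, 0, 1, 1, 0, 1, 2, 2, 1]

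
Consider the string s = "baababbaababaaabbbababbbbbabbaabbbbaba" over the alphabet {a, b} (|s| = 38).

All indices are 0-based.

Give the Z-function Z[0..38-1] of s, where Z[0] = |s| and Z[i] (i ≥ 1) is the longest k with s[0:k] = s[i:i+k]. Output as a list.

Z[0]=38
i=1: outside box; Z[1]=0
i=2: outside box; Z[2]=0
i=3: outside box; Z[3]=2 grow→box=[3,5)
i=4: min(r-i=1, Z[1]=0)=0; Z[4]=0
i=5: outside box; Z[5]=1 grow→box=[5,6)
i=6: outside box; Z[6]=6 grow→box=[6,12)
i=7: min(r-i=5, Z[1]=0)=0; Z[7]=0
i=8: min(r-i=4, Z[2]=0)=0; Z[8]=0
i=9: min(r-i=3, Z[3]=2)=2; Z[9]=2
i=10: min(r-i=2, Z[4]=0)=0; Z[10]=0
i=11: min(r-i=1, Z[5]=1)=1; Z[11]=3 grow→box=[11,14)
i=12: min(r-i=2, Z[1]=0)=0; Z[12]=0
i=13: min(r-i=1, Z[2]=0)=0; Z[13]=0
i=14: outside box; Z[14]=0
i=15: outside box; Z[15]=1 grow→box=[15,16)
i=16: outside box; Z[16]=1 grow→box=[16,17)
i=17: outside box; Z[17]=2 grow→box=[17,19)
i=18: min(r-i=1, Z[1]=0)=0; Z[18]=0
i=19: outside box; Z[19]=2 grow→box=[19,21)
i=20: min(r-i=1, Z[1]=0)=0; Z[20]=0
i=21: outside box; Z[21]=1 grow→box=[21,22)
i=22: outside box; Z[22]=1 grow→box=[22,23)
i=23: outside box; Z[23]=1 grow→box=[23,24)
i=24: outside box; Z[24]=1 grow→box=[24,25)
i=25: outside box; Z[25]=2 grow→box=[25,27)
i=26: min(r-i=1, Z[1]=0)=0; Z[26]=0
i=27: outside box; Z[27]=1 grow→box=[27,28)
i=28: outside box; Z[28]=4 grow→box=[28,32)
i=29: min(r-i=3, Z[1]=0)=0; Z[29]=0
i=30: min(r-i=2, Z[2]=0)=0; Z[30]=0
i=31: min(r-i=1, Z[3]=2)=1; Z[31]=1
i=32: outside box; Z[32]=1 grow→box=[32,33)
i=33: outside box; Z[33]=1 grow→box=[33,34)
i=34: outside box; Z[34]=2 grow→box=[34,36)
i=35: min(r-i=1, Z[1]=0)=0; Z[35]=0
i=36: outside box; Z[36]=2 grow→box=[36,38)
i=37: min(r-i=1, Z[1]=0)=0; Z[37]=0

[38, 0, 0, 2, 0, 1, 6, 0, 0, 2, 0, 3, 0, 0, 0, 1, 1, 2, 0, 2, 0, 1, 1, 1, 1, 2, 0, 1, 4, 0, 0, 1, 1, 1, 2, 0, 2, 0]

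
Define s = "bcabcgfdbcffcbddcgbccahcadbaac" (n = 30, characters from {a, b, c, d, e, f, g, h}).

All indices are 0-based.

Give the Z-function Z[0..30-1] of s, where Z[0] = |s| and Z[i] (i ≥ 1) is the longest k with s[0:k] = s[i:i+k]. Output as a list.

[30, 0, 0, 2, 0, 0, 0, 0, 2, 0, 0, 0, 0, 1, 0, 0, 0, 0, 2, 0, 0, 0, 0, 0, 0, 0, 1, 0, 0, 0]

Z[0]=30
i=1: i≥r, start 0; Z[1]=0
i=2: i≥r, start 0; Z[2]=0
i=3: i≥r, start 0; Z[3]=2 grow→box=[3,5)
i=4: min(r-i=1, Z[1]=0)=0; Z[4]=0
i=5: i≥r, start 0; Z[5]=0
i=6: i≥r, start 0; Z[6]=0
i=7: i≥r, start 0; Z[7]=0
i=8: i≥r, start 0; Z[8]=2 grow→box=[8,10)
i=9: min(r-i=1, Z[1]=0)=0; Z[9]=0
i=10: i≥r, start 0; Z[10]=0
i=11: i≥r, start 0; Z[11]=0
i=12: i≥r, start 0; Z[12]=0
i=13: i≥r, start 0; Z[13]=1 grow→box=[13,14)
i=14: i≥r, start 0; Z[14]=0
i=15: i≥r, start 0; Z[15]=0
i=16: i≥r, start 0; Z[16]=0
i=17: i≥r, start 0; Z[17]=0
i=18: i≥r, start 0; Z[18]=2 grow→box=[18,20)
i=19: min(r-i=1, Z[1]=0)=0; Z[19]=0
i=20: i≥r, start 0; Z[20]=0
i=21: i≥r, start 0; Z[21]=0
i=22: i≥r, start 0; Z[22]=0
i=23: i≥r, start 0; Z[23]=0
i=24: i≥r, start 0; Z[24]=0
i=25: i≥r, start 0; Z[25]=0
i=26: i≥r, start 0; Z[26]=1 grow→box=[26,27)
i=27: i≥r, start 0; Z[27]=0
i=28: i≥r, start 0; Z[28]=0
i=29: i≥r, start 0; Z[29]=0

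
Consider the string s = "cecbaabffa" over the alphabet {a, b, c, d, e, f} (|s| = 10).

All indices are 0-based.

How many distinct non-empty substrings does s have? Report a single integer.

rank→(start, suffix):
  0 → (9, 'a')
  1 → (4, 'aabffa')
  2 → (5, 'abffa')
  3 → (3, 'baabffa')
  4 → (6, 'bffa')
  5 → (2, 'cbaabffa')
  6 → (0, 'cecbaabffa')
  7 → (1, 'ecbaabffa')
  8 → (8, 'fa')
  9 → (7, 'ffa')

SA = [9, 4, 5, 3, 6, 2, 0, 1, 8, 7]
i: (SA[i-1],SA[i]) lcp shared
  1: (9,4) 1 'a'
  2: (4,5) 1 'a'
  3: (5,3) 0 ''
  4: (3,6) 1 'b'
  5: (6,2) 0 ''
  6: (2,0) 1 'c'
  7: (0,1) 0 ''
  8: (1,8) 0 ''
  9: (8,7) 1 'f'

n(n+1)/2 = 10·11/2 = 55
Σ LCP = 0 + 1 + 1 + 0 + 1 + 0 + 1 + 0 + 0 + 1 = 5
distinct = 55 − 5 = 50

50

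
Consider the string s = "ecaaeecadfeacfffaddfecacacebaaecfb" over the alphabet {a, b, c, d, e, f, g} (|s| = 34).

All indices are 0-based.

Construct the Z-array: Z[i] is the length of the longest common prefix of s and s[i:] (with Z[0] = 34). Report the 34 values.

[34, 0, 0, 0, 1, 3, 0, 0, 0, 0, 1, 0, 0, 0, 0, 0, 0, 0, 0, 0, 3, 0, 0, 0, 0, 0, 1, 0, 0, 0, 2, 0, 0, 0]

Z[0]=34
i=1: i≥r, start 0; Z[1]=0
i=2: i≥r, start 0; Z[2]=0
i=3: i≥r, start 0; Z[3]=0
i=4: i≥r, start 0; Z[4]=1 extend→box=[4,5)
i=5: i≥r, start 0; Z[5]=3 extend→box=[5,8)
i=6: min(r-i=2, Z[1]=0)=0; Z[6]=0
i=7: min(r-i=1, Z[2]=0)=0; Z[7]=0
i=8: i≥r, start 0; Z[8]=0
i=9: i≥r, start 0; Z[9]=0
i=10: i≥r, start 0; Z[10]=1 extend→box=[10,11)
i=11: i≥r, start 0; Z[11]=0
i=12: i≥r, start 0; Z[12]=0
i=13: i≥r, start 0; Z[13]=0
i=14: i≥r, start 0; Z[14]=0
i=15: i≥r, start 0; Z[15]=0
i=16: i≥r, start 0; Z[16]=0
i=17: i≥r, start 0; Z[17]=0
i=18: i≥r, start 0; Z[18]=0
i=19: i≥r, start 0; Z[19]=0
i=20: i≥r, start 0; Z[20]=3 extend→box=[20,23)
i=21: min(r-i=2, Z[1]=0)=0; Z[21]=0
i=22: min(r-i=1, Z[2]=0)=0; Z[22]=0
i=23: i≥r, start 0; Z[23]=0
i=24: i≥r, start 0; Z[24]=0
i=25: i≥r, start 0; Z[25]=0
i=26: i≥r, start 0; Z[26]=1 extend→box=[26,27)
i=27: i≥r, start 0; Z[27]=0
i=28: i≥r, start 0; Z[28]=0
i=29: i≥r, start 0; Z[29]=0
i=30: i≥r, start 0; Z[30]=2 extend→box=[30,32)
i=31: min(r-i=1, Z[1]=0)=0; Z[31]=0
i=32: i≥r, start 0; Z[32]=0
i=33: i≥r, start 0; Z[33]=0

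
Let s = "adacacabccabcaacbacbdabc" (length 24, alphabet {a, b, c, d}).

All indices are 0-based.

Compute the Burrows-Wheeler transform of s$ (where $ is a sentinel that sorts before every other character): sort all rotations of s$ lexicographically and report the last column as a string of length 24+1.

rank  rotation                   last
    0  $adacacabccabcaacbacbdabc  c
    1  aacbacbdabc$adacacabccabc  c
    2  abc$adacacabccabcaacbacbd  d
    3  abcaacbacbdabc$adacacabcc  c
    4  abccabcaacbacbdabc$adacac  c
    5  acabccabcaacbacbdabc$adac  c
    6  acacabccabcaacbacbdabc$ad  d
    7  acbacbdabc$adacacabccabca  a
    8  acbdabc$adacacabccabcaacb  b
    9  adacacabccabcaacbacbdabc$  $
   10  bacbdabc$adacacabccabcaac  c
   11  bc$adacacabccabcaacbacbda  a
   12  bcaacbacbdabc$adacacabcca  a
   13  bccabcaacbacbdabc$adacaca  a
   14  bdabc$adacacabccabcaacbac  c
   15  c$adacacabccabcaacbacbdab  b
   16  caacbacbdabc$adacacabccab  b
   17  cabcaacbacbdabc$adacacabc  c
   18  cabccabcaacbacbdabc$adaca  a
   19  cacabccabcaacbacbdabc$ada  a
   20  cbacbdabc$adacacabccabcaa  a
   21  cbdabc$adacacabccabcaacba  a
   22  ccabcaacbacbdabc$adacacab  b
   23  dabc$adacacabccabcaacbacb  b
   24  dacacabccabcaacbacbdabc$a  a

ccdcccdab$caaacbbcaaaabba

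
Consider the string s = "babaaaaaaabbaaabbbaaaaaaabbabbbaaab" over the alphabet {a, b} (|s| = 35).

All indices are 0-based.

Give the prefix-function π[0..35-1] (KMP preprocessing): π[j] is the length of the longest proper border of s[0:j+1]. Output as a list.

π[0] = 0
j=1 s[j]='a': π[1]=0 (border '')
j=2 s[j]='b': π[2]=1 (border 'b')
j=3 s[j]='a': π[3]=2 (border 'ba')
j=4 s[j]='a': k: 2→0; π[4]=0 (border '')
j=5 s[j]='a': π[5]=0 (border '')
j=6 s[j]='a': π[6]=0 (border '')
j=7 s[j]='a': π[7]=0 (border '')
j=8 s[j]='a': π[8]=0 (border '')
j=9 s[j]='a': π[9]=0 (border '')
j=10 s[j]='b': π[10]=1 (border 'b')
j=11 s[j]='b': k: 1→0; π[11]=1 (border 'b')
j=12 s[j]='a': π[12]=2 (border 'ba')
j=13 s[j]='a': k: 2→0; π[13]=0 (border '')
j=14 s[j]='a': π[14]=0 (border '')
j=15 s[j]='b': π[15]=1 (border 'b')
j=16 s[j]='b': k: 1→0; π[16]=1 (border 'b')
j=17 s[j]='b': k: 1→0; π[17]=1 (border 'b')
j=18 s[j]='a': π[18]=2 (border 'ba')
j=19 s[j]='a': k: 2→0; π[19]=0 (border '')
j=20 s[j]='a': π[20]=0 (border '')
j=21 s[j]='a': π[21]=0 (border '')
j=22 s[j]='a': π[22]=0 (border '')
j=23 s[j]='a': π[23]=0 (border '')
j=24 s[j]='a': π[24]=0 (border '')
j=25 s[j]='b': π[25]=1 (border 'b')
j=26 s[j]='b': k: 1→0; π[26]=1 (border 'b')
j=27 s[j]='a': π[27]=2 (border 'ba')
j=28 s[j]='b': π[28]=3 (border 'bab')
j=29 s[j]='b': k: 3→1→0; π[29]=1 (border 'b')
j=30 s[j]='b': k: 1→0; π[30]=1 (border 'b')
j=31 s[j]='a': π[31]=2 (border 'ba')
j=32 s[j]='a': k: 2→0; π[32]=0 (border '')
j=33 s[j]='a': π[33]=0 (border '')
j=34 s[j]='b': π[34]=1 (border 'b')

[0, 0, 1, 2, 0, 0, 0, 0, 0, 0, 1, 1, 2, 0, 0, 1, 1, 1, 2, 0, 0, 0, 0, 0, 0, 1, 1, 2, 3, 1, 1, 2, 0, 0, 1]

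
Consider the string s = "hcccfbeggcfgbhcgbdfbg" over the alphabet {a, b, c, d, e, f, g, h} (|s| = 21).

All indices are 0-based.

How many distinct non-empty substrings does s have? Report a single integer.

rank→(start, suffix):
  0 → (16, 'bdfbg')
  1 → (5, 'beggcfgbhcgbdfbg')
  2 → (19, 'bg')
  3 → (12, 'bhcgbdfbg')
  4 → (1, 'cccfbeggcfgbhcgbdfbg')
  5 → (2, 'ccfbeggcfgbhcgbdfbg')
  6 → (3, 'cfbeggcfgbhcgbdfbg')
  7 → (9, 'cfgbhcgbdfbg')
  8 → (14, 'cgbdfbg')
  9 → (17, 'dfbg')
  10 → (6, 'eggcfgbhcgbdfbg')
  11 → (4, 'fbeggcfgbhcgbdfbg')
  12 → (18, 'fbg')
  13 → (10, 'fgbhcgbdfbg')
  14 → (20, 'g')
  15 → (15, 'gbdfbg')
  16 → (11, 'gbhcgbdfbg')
  17 → (8, 'gcfgbhcgbdfbg')
  18 → (7, 'ggcfgbhcgbdfbg')
  19 → (0, 'hcccfbeggcfgbhcgbdfbg')
  20 → (13, 'hcgbdfbg')

SA = [16, 5, 19, 12, 1, 2, 3, 9, 14, 17, 6, 4, 18, 10, 20, 15, 11, 8, 7, 0, 13]
rank  pair      lcp
   1  s[16:],s[5:]  1  'b'
   2  s[5:],s[19:]  1  'b'
   3  s[19:],s[12:]  1  'b'
   4  s[12:],s[1:]  0  ''
   5  s[1:],s[2:]  2  'cc'
   6  s[2:],s[3:]  1  'c'
   7  s[3:],s[9:]  2  'cf'
   8  s[9:],s[14:]  1  'c'
   9  s[14:],s[17:]  0  ''
  10  s[17:],s[6:]  0  ''
  11  s[6:],s[4:]  0  ''
  12  s[4:],s[18:]  2  'fb'
  13  s[18:],s[10:]  1  'f'
  14  s[10:],s[20:]  0  ''
  15  s[20:],s[15:]  1  'g'
  16  s[15:],s[11:]  2  'gb'
  17  s[11:],s[8:]  1  'g'
  18  s[8:],s[7:]  1  'g'
  19  s[7:],s[0:]  0  ''
  20  s[0:],s[13:]  2  'hc'

n(n+1)/2 = 21·22/2 = 231
Σ LCP = 0 + 1 + 1 + 1 + 0 + 2 + 1 + 2 + 1 + 0 + 0 + 0 + 2 + 1 + 0 + 1 + 2 + 1 + 1 + 0 + 2 = 19
distinct = 231 − 19 = 212

212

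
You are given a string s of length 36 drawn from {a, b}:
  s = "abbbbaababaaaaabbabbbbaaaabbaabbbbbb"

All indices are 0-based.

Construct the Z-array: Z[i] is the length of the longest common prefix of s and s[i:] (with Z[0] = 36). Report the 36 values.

[36, 0, 0, 0, 0, 1, 2, 0, 2, 0, 1, 1, 1, 1, 3, 0, 0, 7, 0, 0, 0, 0, 1, 1, 1, 3, 0, 0, 1, 5, 0, 0, 0, 0, 0, 0]

Z[0]=36
i=1: outside box; Z[1]=0
i=2: outside box; Z[2]=0
i=3: outside box; Z[3]=0
i=4: outside box; Z[4]=0
i=5: outside box; Z[5]=1 grow→box=[5,6)
i=6: outside box; Z[6]=2 grow→box=[6,8)
i=7: min(r-i=1, Z[1]=0)=0; Z[7]=0
i=8: outside box; Z[8]=2 grow→box=[8,10)
i=9: min(r-i=1, Z[1]=0)=0; Z[9]=0
i=10: outside box; Z[10]=1 grow→box=[10,11)
i=11: outside box; Z[11]=1 grow→box=[11,12)
i=12: outside box; Z[12]=1 grow→box=[12,13)
i=13: outside box; Z[13]=1 grow→box=[13,14)
i=14: outside box; Z[14]=3 grow→box=[14,17)
i=15: min(r-i=2, Z[1]=0)=0; Z[15]=0
i=16: min(r-i=1, Z[2]=0)=0; Z[16]=0
i=17: outside box; Z[17]=7 grow→box=[17,24)
i=18: min(r-i=6, Z[1]=0)=0; Z[18]=0
i=19: min(r-i=5, Z[2]=0)=0; Z[19]=0
i=20: min(r-i=4, Z[3]=0)=0; Z[20]=0
i=21: min(r-i=3, Z[4]=0)=0; Z[21]=0
i=22: min(r-i=2, Z[5]=1)=1; Z[22]=1
i=23: min(r-i=1, Z[6]=2)=1; Z[23]=1
i=24: outside box; Z[24]=1 grow→box=[24,25)
i=25: outside box; Z[25]=3 grow→box=[25,28)
i=26: min(r-i=2, Z[1]=0)=0; Z[26]=0
i=27: min(r-i=1, Z[2]=0)=0; Z[27]=0
i=28: outside box; Z[28]=1 grow→box=[28,29)
i=29: outside box; Z[29]=5 grow→box=[29,34)
i=30: min(r-i=4, Z[1]=0)=0; Z[30]=0
i=31: min(r-i=3, Z[2]=0)=0; Z[31]=0
i=32: min(r-i=2, Z[3]=0)=0; Z[32]=0
i=33: min(r-i=1, Z[4]=0)=0; Z[33]=0
i=34: outside box; Z[34]=0
i=35: outside box; Z[35]=0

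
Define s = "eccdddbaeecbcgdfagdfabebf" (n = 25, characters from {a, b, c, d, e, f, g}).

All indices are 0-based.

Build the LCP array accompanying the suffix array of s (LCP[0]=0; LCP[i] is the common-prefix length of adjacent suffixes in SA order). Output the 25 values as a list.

rank→(start, suffix):
  0 → (20, 'abebf')
  1 → (7, 'aeecbcgdfagdfabebf')
  2 → (16, 'agdfabebf')
  3 → (6, 'baeecbcgdfagdfabebf')
  4 → (11, 'bcgdfagdfabebf')
  5 → (21, 'bebf')
  6 → (23, 'bf')
  7 → (10, 'cbcgdfagdfabebf')
  8 → (1, 'ccdddbaeecbcgdfagdfabebf')
  9 → (2, 'cdddbaeecbcgdfagdfabebf')
  10 → (12, 'cgdfagdfabebf')
  11 → (5, 'dbaeecbcgdfagdfabebf')
  12 → (4, 'ddbaeecbcgdfagdfabebf')
  13 → (3, 'dddbaeecbcgdfagdfabebf')
  14 → (18, 'dfabebf')
  15 → (14, 'dfagdfabebf')
  16 → (22, 'ebf')
  17 → (9, 'ecbcgdfagdfabebf')
  18 → (0, 'eccdddbaeecbcgdfagdfabebf')
  19 → (8, 'eecbcgdfagdfabebf')
  20 → (24, 'f')
  21 → (19, 'fabebf')
  22 → (15, 'fagdfabebf')
  23 → (17, 'gdfabebf')
  24 → (13, 'gdfagdfabebf')

SA = [20, 7, 16, 6, 11, 21, 23, 10, 1, 2, 12, 5, 4, 3, 18, 14, 22, 9, 0, 8, 24, 19, 15, 17, 13]
i: (SA[i-1],SA[i]) lcp shared
  1: (20,7) 1 'a'
  2: (7,16) 1 'a'
  3: (16,6) 0 ''
  4: (6,11) 1 'b'
  5: (11,21) 1 'b'
  6: (21,23) 1 'b'
  7: (23,10) 0 ''
  8: (10,1) 1 'c'
  9: (1,2) 1 'c'
  10: (2,12) 1 'c'
  11: (12,5) 0 ''
  12: (5,4) 1 'd'
  13: (4,3) 2 'dd'
  14: (3,18) 1 'd'
  15: (18,14) 3 'dfa'
  16: (14,22) 0 ''
  17: (22,9) 1 'e'
  18: (9,0) 2 'ec'
  19: (0,8) 1 'e'
  20: (8,24) 0 ''
  21: (24,19) 1 'f'
  22: (19,15) 2 'fa'
  23: (15,17) 0 ''
  24: (17,13) 4 'gdfa'

[0, 1, 1, 0, 1, 1, 1, 0, 1, 1, 1, 0, 1, 2, 1, 3, 0, 1, 2, 1, 0, 1, 2, 0, 4]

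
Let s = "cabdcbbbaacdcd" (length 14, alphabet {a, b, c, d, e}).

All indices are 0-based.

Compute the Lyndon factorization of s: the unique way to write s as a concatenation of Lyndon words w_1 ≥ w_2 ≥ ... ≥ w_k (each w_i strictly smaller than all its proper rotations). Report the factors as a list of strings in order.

emit factor 1: 'c' (i=0, period=1)
emit factor 2: 'abdcbbb' (i=1, period=7)
emit factor 3: 'aacdcd' (i=8, period=6)

["c", "abdcbbb", "aacdcd"]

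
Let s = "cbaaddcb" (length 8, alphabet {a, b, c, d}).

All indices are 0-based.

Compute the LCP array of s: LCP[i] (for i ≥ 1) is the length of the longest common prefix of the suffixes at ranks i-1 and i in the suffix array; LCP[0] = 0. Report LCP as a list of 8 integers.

rank→(start, suffix):
  0 → (2, 'aaddcb')
  1 → (3, 'addcb')
  2 → (7, 'b')
  3 → (1, 'baaddcb')
  4 → (6, 'cb')
  5 → (0, 'cbaaddcb')
  6 → (5, 'dcb')
  7 → (4, 'ddcb')

SA = [2, 3, 7, 1, 6, 0, 5, 4]
[i] adj suffixes → lcp
  [1] 2/3 → 1 ('a')
  [2] 3/7 → 0 ('')
  [3] 7/1 → 1 ('b')
  [4] 1/6 → 0 ('')
  [5] 6/0 → 2 ('cb')
  [6] 0/5 → 0 ('')
  [7] 5/4 → 1 ('d')

[0, 1, 0, 1, 0, 2, 0, 1]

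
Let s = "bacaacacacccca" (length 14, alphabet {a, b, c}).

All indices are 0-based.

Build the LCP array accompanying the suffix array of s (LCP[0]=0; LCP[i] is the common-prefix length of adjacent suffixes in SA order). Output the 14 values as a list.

[0, 1, 1, 3, 4, 2, 0, 0, 2, 2, 3, 1, 2, 3]

rank | idx | suffix
   0 |  13 | a
   1 |   3 | aacacacccca
   2 |   1 | acaacacacccca
   3 |   4 | acacacccca
   4 |   6 | acacccca
   5 |   8 | acccca
   6 |   0 | bacaacacacccca
   7 |  12 | ca
   8 |   2 | caacacacccca
   9 |   5 | cacacccca
  10 |   7 | cacccca
  11 |  11 | cca
  12 |  10 | ccca
  13 |   9 | cccca

SA = [13, 3, 1, 4, 6, 8, 0, 12, 2, 5, 7, 11, 10, 9]
rank  pair      lcp
   1  s[13:],s[3:]  1  'a'
   2  s[3:],s[1:]  1  'a'
   3  s[1:],s[4:]  3  'aca'
   4  s[4:],s[6:]  4  'acac'
   5  s[6:],s[8:]  2  'ac'
   6  s[8:],s[0:]  0  ''
   7  s[0:],s[12:]  0  ''
   8  s[12:],s[2:]  2  'ca'
   9  s[2:],s[5:]  2  'ca'
  10  s[5:],s[7:]  3  'cac'
  11  s[7:],s[11:]  1  'c'
  12  s[11:],s[10:]  2  'cc'
  13  s[10:],s[9:]  3  'ccc'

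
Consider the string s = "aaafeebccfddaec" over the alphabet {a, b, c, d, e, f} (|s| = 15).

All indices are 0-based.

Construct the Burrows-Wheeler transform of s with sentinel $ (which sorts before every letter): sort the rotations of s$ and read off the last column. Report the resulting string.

c$adaeebcdfeafca

rank  rotation          last
    0  $aaafeebccfddaec  c
    1  aaafeebccfddaec$  $
    2  aafeebccfddaec$a  a
    3  aec$aaafeebccfdd  d
    4  afeebccfddaec$aa  a
    5  bccfddaec$aaafee  e
    6  c$aaafeebccfddae  e
    7  ccfddaec$aaafeeb  b
    8  cfddaec$aaafeebc  c
    9  daec$aaafeebccfd  d
   10  ddaec$aaafeebccf  f
   11  ebccfddaec$aaafe  e
   12  ec$aaafeebccfdda  a
   13  eebccfddaec$aaaf  f
   14  fddaec$aaafeebcc  c
   15  feebccfddaec$aaa  a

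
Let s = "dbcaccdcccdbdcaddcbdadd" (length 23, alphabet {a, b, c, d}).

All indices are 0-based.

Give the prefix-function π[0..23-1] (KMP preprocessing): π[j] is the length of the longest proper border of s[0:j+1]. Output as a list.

[0, 0, 0, 0, 0, 0, 1, 0, 0, 0, 1, 2, 1, 0, 0, 1, 1, 0, 0, 1, 0, 1, 1]

π[0] = 0
j=1 s[j]='b': π[1]=0 (border '')
j=2 s[j]='c': π[2]=0 (border '')
j=3 s[j]='a': π[3]=0 (border '')
j=4 s[j]='c': π[4]=0 (border '')
j=5 s[j]='c': π[5]=0 (border '')
j=6 s[j]='d': π[6]=1 (border 'd')
j=7 s[j]='c': k: 1→0; π[7]=0 (border '')
j=8 s[j]='c': π[8]=0 (border '')
j=9 s[j]='c': π[9]=0 (border '')
j=10 s[j]='d': π[10]=1 (border 'd')
j=11 s[j]='b': π[11]=2 (border 'db')
j=12 s[j]='d': k: 2→0; π[12]=1 (border 'd')
j=13 s[j]='c': k: 1→0; π[13]=0 (border '')
j=14 s[j]='a': π[14]=0 (border '')
j=15 s[j]='d': π[15]=1 (border 'd')
j=16 s[j]='d': k: 1→0; π[16]=1 (border 'd')
j=17 s[j]='c': k: 1→0; π[17]=0 (border '')
j=18 s[j]='b': π[18]=0 (border '')
j=19 s[j]='d': π[19]=1 (border 'd')
j=20 s[j]='a': k: 1→0; π[20]=0 (border '')
j=21 s[j]='d': π[21]=1 (border 'd')
j=22 s[j]='d': k: 1→0; π[22]=1 (border 'd')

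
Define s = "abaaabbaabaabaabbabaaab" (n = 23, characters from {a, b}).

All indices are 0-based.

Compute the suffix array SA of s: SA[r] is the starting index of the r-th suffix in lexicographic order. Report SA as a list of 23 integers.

[19, 2, 20, 7, 10, 3, 13, 21, 17, 0, 8, 11, 4, 14, 22, 18, 1, 6, 9, 12, 16, 5, 15]

rank | idx | suffix
   0 |  19 | aaab
   1 |   2 | aaabbaabaabaabbabaaab
   2 |  20 | aab
   3 |   7 | aabaabaabbabaaab
   4 |  10 | aabaabbabaaab
   5 |   3 | aabbaabaabaabbabaaab
   6 |  13 | aabbabaaab
   7 |  21 | ab
   8 |  17 | abaaab
   9 |   0 | abaaabbaabaabaabbabaaab
  10 |   8 | abaabaabbabaaab
  11 |  11 | abaabbabaaab
  12 |   4 | abbaabaabaabbabaaab
  13 |  14 | abbabaaab
  14 |  22 | b
  15 |  18 | baaab
  16 |   1 | baaabbaabaabaabbabaaab
  17 |   6 | baabaabaabbabaaab
  18 |   9 | baabaabbabaaab
  19 |  12 | baabbabaaab
  20 |  16 | babaaab
  21 |   5 | bbaabaabaabbabaaab
  22 |  15 | bbabaaab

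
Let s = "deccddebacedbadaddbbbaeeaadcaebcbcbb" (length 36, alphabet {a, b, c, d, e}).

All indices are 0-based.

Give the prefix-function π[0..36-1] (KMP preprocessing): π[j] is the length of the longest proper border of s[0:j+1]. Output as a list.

π[0] = 0
j=1 s[j]='e': π[1]=0 (border '')
j=2 s[j]='c': π[2]=0 (border '')
j=3 s[j]='c': π[3]=0 (border '')
j=4 s[j]='d': π[4]=1 (border 'd')
j=5 s[j]='d': k: 1→0; π[5]=1 (border 'd')
j=6 s[j]='e': π[6]=2 (border 'de')
j=7 s[j]='b': k: 2→0; π[7]=0 (border '')
j=8 s[j]='a': π[8]=0 (border '')
j=9 s[j]='c': π[9]=0 (border '')
j=10 s[j]='e': π[10]=0 (border '')
j=11 s[j]='d': π[11]=1 (border 'd')
j=12 s[j]='b': k: 1→0; π[12]=0 (border '')
j=13 s[j]='a': π[13]=0 (border '')
j=14 s[j]='d': π[14]=1 (border 'd')
j=15 s[j]='a': k: 1→0; π[15]=0 (border '')
j=16 s[j]='d': π[16]=1 (border 'd')
j=17 s[j]='d': k: 1→0; π[17]=1 (border 'd')
j=18 s[j]='b': k: 1→0; π[18]=0 (border '')
j=19 s[j]='b': π[19]=0 (border '')
j=20 s[j]='b': π[20]=0 (border '')
j=21 s[j]='a': π[21]=0 (border '')
j=22 s[j]='e': π[22]=0 (border '')
j=23 s[j]='e': π[23]=0 (border '')
j=24 s[j]='a': π[24]=0 (border '')
j=25 s[j]='a': π[25]=0 (border '')
j=26 s[j]='d': π[26]=1 (border 'd')
j=27 s[j]='c': k: 1→0; π[27]=0 (border '')
j=28 s[j]='a': π[28]=0 (border '')
j=29 s[j]='e': π[29]=0 (border '')
j=30 s[j]='b': π[30]=0 (border '')
j=31 s[j]='c': π[31]=0 (border '')
j=32 s[j]='b': π[32]=0 (border '')
j=33 s[j]='c': π[33]=0 (border '')
j=34 s[j]='b': π[34]=0 (border '')
j=35 s[j]='b': π[35]=0 (border '')

[0, 0, 0, 0, 1, 1, 2, 0, 0, 0, 0, 1, 0, 0, 1, 0, 1, 1, 0, 0, 0, 0, 0, 0, 0, 0, 1, 0, 0, 0, 0, 0, 0, 0, 0, 0]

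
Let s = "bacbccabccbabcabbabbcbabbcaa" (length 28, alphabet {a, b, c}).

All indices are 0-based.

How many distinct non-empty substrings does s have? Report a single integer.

349

rank→(start, suffix):
  0 → (27, 'a')
  1 → (26, 'aa')
  2 → (14, 'abbabbcbabbcaa')
  3 → (22, 'abbcaa')
  4 → (17, 'abbcbabbcaa')
  5 → (11, 'abcabbabbcbabbcaa')
  6 → (6, 'abccbabcabbabbcbabbcaa')
  7 → (1, 'acbccabccbabcabbabbcbabbcaa')
  8 → (21, 'babbcaa')
  9 → (16, 'babbcbabbcaa')
  10 → (10, 'babcabbabbcbabbcaa')
  11 → (0, 'bacbccabccbabcabbabbcbabbcaa')
  12 → (15, 'bbabbcbabbcaa')
  13 → (23, 'bbcaa')
  14 → (18, 'bbcbabbcaa')
  15 → (24, 'bcaa')
  16 → (12, 'bcabbabbcbabbcaa')
  17 → (19, 'bcbabbcaa')
  18 → (3, 'bccabccbabcabbabbcbabbcaa')
  19 → (7, 'bccbabcabbabbcbabbcaa')
  20 → (25, 'caa')
  21 → (13, 'cabbabbcbabbcaa')
  22 → (5, 'cabccbabcabbabbcbabbcaa')
  23 → (20, 'cbabbcaa')
  24 → (9, 'cbabcabbabbcbabbcaa')
  25 → (2, 'cbccabccbabcabbabbcbabbcaa')
  26 → (4, 'ccabccbabcabbabbcbabbcaa')
  27 → (8, 'ccbabcabbabbcbabbcaa')

SA = [27, 26, 14, 22, 17, 11, 6, 1, 21, 16, 10, 0, 15, 23, 18, 24, 12, 19, 3, 7, 25, 13, 5, 20, 9, 2, 4, 8]
i: (SA[i-1],SA[i]) lcp shared
  1: (27,26) 1 'a'
  2: (26,14) 1 'a'
  3: (14,22) 3 'abb'
  4: (22,17) 4 'abbc'
  5: (17,11) 2 'ab'
  6: (11,6) 3 'abc'
  7: (6,1) 1 'a'
  8: (1,21) 0 ''
  9: (21,16) 5 'babbc'
  10: (16,10) 3 'bab'
  11: (10,0) 2 'ba'
  12: (0,15) 1 'b'
  13: (15,23) 2 'bb'
  14: (23,18) 3 'bbc'
  15: (18,24) 1 'b'
  16: (24,12) 3 'bca'
  17: (12,19) 2 'bc'
  18: (19,3) 2 'bc'
  19: (3,7) 3 'bcc'
  20: (7,25) 0 ''
  21: (25,13) 2 'ca'
  22: (13,5) 3 'cab'
  23: (5,20) 1 'c'
  24: (20,9) 4 'cbab'
  25: (9,2) 2 'cb'
  26: (2,4) 1 'c'
  27: (4,8) 2 'cc'

n(n+1)/2 = 28·29/2 = 406
Σ LCP = 0 + 1 + 1 + 3 + 4 + 2 + 3 + 1 + 0 + 5 + 3 + 2 + 1 + 2 + 3 + 1 + 3 + 2 + 2 + 3 + 0 + 2 + 3 + 1 + 4 + 2 + 1 + 2 = 57
distinct = 406 − 57 = 349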